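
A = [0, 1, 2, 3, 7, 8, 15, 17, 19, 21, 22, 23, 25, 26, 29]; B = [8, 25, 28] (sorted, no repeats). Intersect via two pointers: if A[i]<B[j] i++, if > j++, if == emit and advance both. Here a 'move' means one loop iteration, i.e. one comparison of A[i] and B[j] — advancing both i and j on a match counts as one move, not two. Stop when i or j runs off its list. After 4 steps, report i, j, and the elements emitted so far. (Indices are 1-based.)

i=5, j=1, emitted=[]

i=1 j=1: 0<8, i++
i=2 j=1: 1<8, i++
i=3 j=1: 2<8, i++
i=4 j=1: 3<8, i++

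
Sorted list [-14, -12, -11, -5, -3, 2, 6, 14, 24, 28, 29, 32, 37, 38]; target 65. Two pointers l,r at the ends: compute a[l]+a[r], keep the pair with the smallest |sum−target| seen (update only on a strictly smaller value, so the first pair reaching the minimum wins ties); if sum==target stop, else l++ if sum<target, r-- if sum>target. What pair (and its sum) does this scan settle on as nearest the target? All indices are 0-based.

pair (28, 37) with sum 65 (|Δ|=0)

[0,13] -14+38=24 d=41 * → l++
[1,13] -12+38=26 d=39 * → l++
[2,13] -11+38=27 d=38 * → l++
[3,13] -5+38=33 d=32 * → l++
[4,13] -3+38=35 d=30 * → l++
[5,13] 2+38=40 d=25 * → l++
[6,13] 6+38=44 d=21 * → l++
[7,13] 14+38=52 d=13 * → l++
[8,13] 24+38=62 d=3 * → l++
[9,13] 28+38=66 d=1 * → r--
[9,12] 28+37=65 d=0 * → stop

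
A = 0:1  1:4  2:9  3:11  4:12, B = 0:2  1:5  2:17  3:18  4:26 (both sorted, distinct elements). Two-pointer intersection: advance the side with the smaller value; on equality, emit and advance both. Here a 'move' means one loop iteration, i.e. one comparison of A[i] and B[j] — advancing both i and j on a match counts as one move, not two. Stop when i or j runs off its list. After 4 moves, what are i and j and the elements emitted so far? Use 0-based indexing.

i=0 j=0: 1<2, i++
i=1 j=0: 4>2, j++
i=1 j=1: 4<5, i++
i=2 j=1: 9>5, j++

i=2, j=2, emitted=[]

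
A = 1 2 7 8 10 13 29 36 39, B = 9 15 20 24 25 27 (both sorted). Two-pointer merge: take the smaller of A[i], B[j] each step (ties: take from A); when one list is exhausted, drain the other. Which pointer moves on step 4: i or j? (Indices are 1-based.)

i

[i=1,j=1] A[i]=1<=B[j]=9 take 1 → i++
[i=2,j=1] A[i]=2<=B[j]=9 take 2 → i++
[i=3,j=1] A[i]=7<=B[j]=9 take 7 → i++
[i=4,j=1] A[i]=8<=B[j]=9 take 8 → i++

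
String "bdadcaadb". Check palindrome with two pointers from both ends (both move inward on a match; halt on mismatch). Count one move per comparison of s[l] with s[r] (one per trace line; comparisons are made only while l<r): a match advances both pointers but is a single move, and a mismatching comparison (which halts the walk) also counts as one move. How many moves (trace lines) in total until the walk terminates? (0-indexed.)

4 moves

l=0 r=8: 'b'=='b', l++,r--
l=1 r=7: 'd'=='d', l++,r--
l=2 r=6: 'a'=='a', l++,r--
l=3 r=5: 'd'!='a', stop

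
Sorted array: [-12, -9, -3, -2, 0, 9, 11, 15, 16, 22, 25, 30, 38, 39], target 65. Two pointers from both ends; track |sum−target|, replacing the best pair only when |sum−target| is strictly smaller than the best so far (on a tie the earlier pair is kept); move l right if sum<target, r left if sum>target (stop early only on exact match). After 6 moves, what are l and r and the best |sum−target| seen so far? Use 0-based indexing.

l=0 r=13: -12+39=27 d=38 *, l++
l=1 r=13: -9+39=30 d=35 *, l++
l=2 r=13: -3+39=36 d=29 *, l++
l=3 r=13: -2+39=37 d=28 *, l++
l=4 r=13: 0+39=39 d=26 *, l++
l=5 r=13: 9+39=48 d=17 *, l++

l=6, r=13, best |Δ|=17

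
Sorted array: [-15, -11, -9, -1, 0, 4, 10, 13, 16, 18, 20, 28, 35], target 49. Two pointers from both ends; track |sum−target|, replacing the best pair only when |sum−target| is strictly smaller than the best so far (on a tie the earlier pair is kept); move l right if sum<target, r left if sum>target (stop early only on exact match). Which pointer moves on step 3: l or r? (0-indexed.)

l

l=0 r=12: -15+35=20 d=29 *, l++
l=1 r=12: -11+35=24 d=25 *, l++
l=2 r=12: -9+35=26 d=23 *, l++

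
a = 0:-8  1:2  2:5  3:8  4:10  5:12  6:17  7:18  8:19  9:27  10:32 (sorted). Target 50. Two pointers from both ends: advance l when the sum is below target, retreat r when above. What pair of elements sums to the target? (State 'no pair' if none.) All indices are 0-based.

[0,10] -8+32=24 <50 → l++
[1,10] 2+32=34 <50 → l++
[2,10] 5+32=37 <50 → l++
[3,10] 8+32=40 <50 → l++
[4,10] 10+32=42 <50 → l++
[5,10] 12+32=44 <50 → l++
[6,10] 17+32=49 <50 → l++
[7,10] 18+32=50 → found

(18, 32)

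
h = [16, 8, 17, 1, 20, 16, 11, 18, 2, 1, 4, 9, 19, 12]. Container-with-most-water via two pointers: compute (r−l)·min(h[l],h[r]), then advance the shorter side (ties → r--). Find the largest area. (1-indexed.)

max area = 192

l=1 r=14: min(16,12)*13=156 best=156 *, r--
l=1 r=13: min(16,19)*12=192 best=192 *, l++
l=2 r=13: min(8,19)*11=88 best=192, l++
l=3 r=13: min(17,19)*10=170 best=192, l++
l=4 r=13: min(1,19)*9=9 best=192, l++
l=5 r=13: min(20,19)*8=152 best=192, r--
l=5 r=12: min(20,9)*7=63 best=192, r--
l=5 r=11: min(20,4)*6=24 best=192, r--
l=5 r=10: min(20,1)*5=5 best=192, r--
l=5 r=9: min(20,2)*4=8 best=192, r--
l=5 r=8: min(20,18)*3=54 best=192, r--
l=5 r=7: min(20,11)*2=22 best=192, r--
l=5 r=6: min(20,16)*1=16 best=192, r--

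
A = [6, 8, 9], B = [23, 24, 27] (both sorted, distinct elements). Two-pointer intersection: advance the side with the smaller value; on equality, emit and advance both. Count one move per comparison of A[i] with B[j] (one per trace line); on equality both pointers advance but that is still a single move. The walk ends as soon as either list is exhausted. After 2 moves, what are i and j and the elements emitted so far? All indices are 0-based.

i=2, j=0, emitted=[]

i=0 j=0: 6<23, i++
i=1 j=0: 8<23, i++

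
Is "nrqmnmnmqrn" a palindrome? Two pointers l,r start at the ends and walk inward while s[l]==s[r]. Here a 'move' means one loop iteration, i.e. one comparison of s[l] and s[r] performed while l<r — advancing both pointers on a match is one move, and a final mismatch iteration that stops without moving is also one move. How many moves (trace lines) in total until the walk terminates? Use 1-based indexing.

5 moves

[1,11] 'n'=='n' → l++,r--
[2,10] 'r'=='r' → l++,r--
[3,9] 'q'=='q' → l++,r--
[4,8] 'm'=='m' → l++,r--
[5,7] 'n'=='n' → l++,r--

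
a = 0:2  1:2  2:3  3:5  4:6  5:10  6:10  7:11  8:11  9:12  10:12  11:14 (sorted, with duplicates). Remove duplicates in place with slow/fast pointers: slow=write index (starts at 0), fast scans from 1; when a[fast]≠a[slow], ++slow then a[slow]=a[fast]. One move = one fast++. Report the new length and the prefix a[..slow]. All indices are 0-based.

length 8; prefix = [2, 3, 5, 6, 10, 11, 12, 14]

(s=0,f=1) a[fast]=2=a[slow] dup → fast++
(s=0,f=2) a[fast]=3≠a[slow]=2 write a[1]=3 → slow++,fast++
(s=1,f=3) a[fast]=5≠a[slow]=3 write a[2]=5 → slow++,fast++
(s=2,f=4) a[fast]=6≠a[slow]=5 write a[3]=6 → slow++,fast++
(s=3,f=5) a[fast]=10≠a[slow]=6 write a[4]=10 → slow++,fast++
(s=4,f=6) a[fast]=10=a[slow] dup → fast++
(s=4,f=7) a[fast]=11≠a[slow]=10 write a[5]=11 → slow++,fast++
(s=5,f=8) a[fast]=11=a[slow] dup → fast++
(s=5,f=9) a[fast]=12≠a[slow]=11 write a[6]=12 → slow++,fast++
(s=6,f=10) a[fast]=12=a[slow] dup → fast++
(s=6,f=11) a[fast]=14≠a[slow]=12 write a[7]=14 → slow++,fast++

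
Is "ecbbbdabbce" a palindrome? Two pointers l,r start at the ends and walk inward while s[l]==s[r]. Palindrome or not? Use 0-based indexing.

not a palindrome (mismatch at 4,6)

l=0 r=10: 'e'=='e', l++,r--
l=1 r=9: 'c'=='c', l++,r--
l=2 r=8: 'b'=='b', l++,r--
l=3 r=7: 'b'=='b', l++,r--
l=4 r=6: 'b'!='a', stop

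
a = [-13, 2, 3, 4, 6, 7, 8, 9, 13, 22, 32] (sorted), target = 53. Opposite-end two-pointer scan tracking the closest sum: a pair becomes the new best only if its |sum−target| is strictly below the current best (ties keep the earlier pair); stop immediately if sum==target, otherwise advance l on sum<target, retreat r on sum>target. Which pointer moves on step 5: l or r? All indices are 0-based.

l

[0,10] -13+32=19 d=34 * → l++
[1,10] 2+32=34 d=19 * → l++
[2,10] 3+32=35 d=18 * → l++
[3,10] 4+32=36 d=17 * → l++
[4,10] 6+32=38 d=15 * → l++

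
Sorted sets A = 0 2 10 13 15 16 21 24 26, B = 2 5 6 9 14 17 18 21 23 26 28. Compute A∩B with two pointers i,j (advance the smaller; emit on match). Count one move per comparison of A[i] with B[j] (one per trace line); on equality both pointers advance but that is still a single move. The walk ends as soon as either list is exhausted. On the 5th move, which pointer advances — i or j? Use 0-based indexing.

j

i=0 j=0: 0<2, i++
i=1 j=0: 2==2 emit, i++,j++
i=2 j=1: 10>5, j++
i=2 j=2: 10>6, j++
i=2 j=3: 10>9, j++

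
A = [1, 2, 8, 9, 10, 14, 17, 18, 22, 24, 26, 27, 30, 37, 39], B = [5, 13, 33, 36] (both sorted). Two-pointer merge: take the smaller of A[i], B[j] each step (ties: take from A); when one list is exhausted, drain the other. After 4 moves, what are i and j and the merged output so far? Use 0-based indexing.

i=0 j=0: A[i]=1<=B[j]=5 take 1, i++
i=1 j=0: A[i]=2<=B[j]=5 take 2, i++
i=2 j=0: A[i]=8>B[j]=5 take 5, j++
i=2 j=1: A[i]=8<=B[j]=13 take 8, i++

i=3, j=1, merged so far=[1, 2, 5, 8]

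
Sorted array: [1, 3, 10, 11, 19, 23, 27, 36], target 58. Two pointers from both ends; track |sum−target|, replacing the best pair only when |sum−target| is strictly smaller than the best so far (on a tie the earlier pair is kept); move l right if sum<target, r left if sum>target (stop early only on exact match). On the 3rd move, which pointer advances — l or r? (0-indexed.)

l=0 r=7: 1+36=37 d=21 *, l++
l=1 r=7: 3+36=39 d=19 *, l++
l=2 r=7: 10+36=46 d=12 *, l++

l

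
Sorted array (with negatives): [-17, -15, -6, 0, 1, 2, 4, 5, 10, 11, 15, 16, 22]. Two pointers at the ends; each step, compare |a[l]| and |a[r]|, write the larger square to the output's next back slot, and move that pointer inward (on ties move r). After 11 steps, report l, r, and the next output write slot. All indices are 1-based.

l=4, r=5, next write slot=2

l=1 r=13: |-17|<=|22| out[13]=484, r--
l=1 r=12: |-17|>|16| out[12]=289, l++
l=2 r=12: |-15|<=|16| out[11]=256, r--
l=2 r=11: |-15|<=|15| out[10]=225, r--
l=2 r=10: |-15|>|11| out[9]=225, l++
l=3 r=10: |-6|<=|11| out[8]=121, r--
l=3 r=9: |-6|<=|10| out[7]=100, r--
l=3 r=8: |-6|>|5| out[6]=36, l++
l=4 r=8: |0|<=|5| out[5]=25, r--
l=4 r=7: |0|<=|4| out[4]=16, r--
l=4 r=6: |0|<=|2| out[3]=4, r--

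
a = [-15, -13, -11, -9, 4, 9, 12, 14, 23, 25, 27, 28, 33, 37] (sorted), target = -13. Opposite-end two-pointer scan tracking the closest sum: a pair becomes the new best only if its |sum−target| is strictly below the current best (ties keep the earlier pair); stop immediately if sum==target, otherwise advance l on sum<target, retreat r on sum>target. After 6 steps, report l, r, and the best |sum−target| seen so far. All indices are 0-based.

[0,13] -15+37=22 d=35 * → r--
[0,12] -15+33=18 d=31 * → r--
[0,11] -15+28=13 d=26 * → r--
[0,10] -15+27=12 d=25 * → r--
[0,9] -15+25=10 d=23 * → r--
[0,8] -15+23=8 d=21 * → r--

l=0, r=7, best |Δ|=21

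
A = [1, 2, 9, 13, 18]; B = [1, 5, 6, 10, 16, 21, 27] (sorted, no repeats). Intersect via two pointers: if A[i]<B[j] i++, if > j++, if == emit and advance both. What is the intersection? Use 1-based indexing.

intersection = [1]

[i=1,j=1] 1==1 emit → i++,j++
[i=2,j=2] 2<5 → i++
[i=3,j=2] 9>5 → j++
[i=3,j=3] 9>6 → j++
[i=3,j=4] 9<10 → i++
[i=4,j=4] 13>10 → j++
[i=4,j=5] 13<16 → i++
[i=5,j=5] 18>16 → j++
[i=5,j=6] 18<21 → i++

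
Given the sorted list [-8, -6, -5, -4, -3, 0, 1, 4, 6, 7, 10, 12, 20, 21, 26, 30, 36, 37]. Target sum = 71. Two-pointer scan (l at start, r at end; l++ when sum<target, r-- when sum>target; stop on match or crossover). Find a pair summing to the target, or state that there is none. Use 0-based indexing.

no pair

[0,17] -8+37=29 <71 → l++
[1,17] -6+37=31 <71 → l++
[2,17] -5+37=32 <71 → l++
[3,17] -4+37=33 <71 → l++
[4,17] -3+37=34 <71 → l++
[5,17] 0+37=37 <71 → l++
[6,17] 1+37=38 <71 → l++
[7,17] 4+37=41 <71 → l++
[8,17] 6+37=43 <71 → l++
[9,17] 7+37=44 <71 → l++
[10,17] 10+37=47 <71 → l++
[11,17] 12+37=49 <71 → l++
[12,17] 20+37=57 <71 → l++
[13,17] 21+37=58 <71 → l++
[14,17] 26+37=63 <71 → l++
[15,17] 30+37=67 <71 → l++
[16,17] 36+37=73 >71 → r--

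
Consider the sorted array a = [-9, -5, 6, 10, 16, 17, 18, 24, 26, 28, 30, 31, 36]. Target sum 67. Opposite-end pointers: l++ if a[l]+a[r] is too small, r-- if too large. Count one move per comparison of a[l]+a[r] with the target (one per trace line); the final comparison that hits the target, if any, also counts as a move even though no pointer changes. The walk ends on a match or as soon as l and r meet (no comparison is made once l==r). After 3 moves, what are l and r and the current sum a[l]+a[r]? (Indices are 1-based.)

[1,13] -9+36=27 <67 → l++
[2,13] -5+36=31 <67 → l++
[3,13] 6+36=42 <67 → l++

l=4, r=13, sum=46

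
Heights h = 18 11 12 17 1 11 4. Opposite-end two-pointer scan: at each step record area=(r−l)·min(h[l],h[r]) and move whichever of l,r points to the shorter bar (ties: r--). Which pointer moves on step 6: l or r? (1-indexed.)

[1,7] min(18,4)*6=24 best=24 * → r--
[1,6] min(18,11)*5=55 best=55 * → r--
[1,5] min(18,1)*4=4 best=55 → r--
[1,4] min(18,17)*3=51 best=55 → r--
[1,3] min(18,12)*2=24 best=55 → r--
[1,2] min(18,11)*1=11 best=55 → r--

r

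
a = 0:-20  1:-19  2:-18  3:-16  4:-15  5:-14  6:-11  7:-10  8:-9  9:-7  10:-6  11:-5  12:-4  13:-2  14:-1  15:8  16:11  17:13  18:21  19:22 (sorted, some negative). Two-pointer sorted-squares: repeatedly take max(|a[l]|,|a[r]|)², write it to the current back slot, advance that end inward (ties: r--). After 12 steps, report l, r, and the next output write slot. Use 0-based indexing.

l=8, r=15, next write slot=7

[0,19] |-20|<=|22| out[19]=484 → r--
[0,18] |-20|<=|21| out[18]=441 → r--
[0,17] |-20|>|13| out[17]=400 → l++
[1,17] |-19|>|13| out[16]=361 → l++
[2,17] |-18|>|13| out[15]=324 → l++
[3,17] |-16|>|13| out[14]=256 → l++
[4,17] |-15|>|13| out[13]=225 → l++
[5,17] |-14|>|13| out[12]=196 → l++
[6,17] |-11|<=|13| out[11]=169 → r--
[6,16] |-11|<=|11| out[10]=121 → r--
[6,15] |-11|>|8| out[9]=121 → l++
[7,15] |-10|>|8| out[8]=100 → l++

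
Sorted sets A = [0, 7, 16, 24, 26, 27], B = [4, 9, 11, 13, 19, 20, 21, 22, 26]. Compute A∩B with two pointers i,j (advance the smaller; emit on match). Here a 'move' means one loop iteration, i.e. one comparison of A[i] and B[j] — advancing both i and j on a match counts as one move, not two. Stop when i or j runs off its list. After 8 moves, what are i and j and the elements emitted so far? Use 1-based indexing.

i=4, j=6, emitted=[]

i=1 j=1: 0<4, i++
i=2 j=1: 7>4, j++
i=2 j=2: 7<9, i++
i=3 j=2: 16>9, j++
i=3 j=3: 16>11, j++
i=3 j=4: 16>13, j++
i=3 j=5: 16<19, i++
i=4 j=5: 24>19, j++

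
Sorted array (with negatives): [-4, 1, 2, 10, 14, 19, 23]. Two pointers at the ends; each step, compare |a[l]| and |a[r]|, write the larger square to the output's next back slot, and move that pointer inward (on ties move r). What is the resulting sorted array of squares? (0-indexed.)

l=0 r=6: |-4|<=|23| out[6]=529, r--
l=0 r=5: |-4|<=|19| out[5]=361, r--
l=0 r=4: |-4|<=|14| out[4]=196, r--
l=0 r=3: |-4|<=|10| out[3]=100, r--
l=0 r=2: |-4|>|2| out[2]=16, l++
l=1 r=2: |1|<=|2| out[1]=4, r--
l=1 r=1: |1|<=|1| out[0]=1, r--

[1, 4, 16, 100, 196, 361, 529]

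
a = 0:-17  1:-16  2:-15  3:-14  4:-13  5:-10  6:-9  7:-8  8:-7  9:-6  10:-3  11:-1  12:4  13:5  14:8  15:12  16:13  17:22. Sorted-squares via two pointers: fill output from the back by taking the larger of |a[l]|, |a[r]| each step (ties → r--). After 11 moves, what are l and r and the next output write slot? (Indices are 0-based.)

l=7, r=13, next write slot=6

[0,17] |-17|<=|22| out[17]=484 → r--
[0,16] |-17|>|13| out[16]=289 → l++
[1,16] |-16|>|13| out[15]=256 → l++
[2,16] |-15|>|13| out[14]=225 → l++
[3,16] |-14|>|13| out[13]=196 → l++
[4,16] |-13|<=|13| out[12]=169 → r--
[4,15] |-13|>|12| out[11]=169 → l++
[5,15] |-10|<=|12| out[10]=144 → r--
[5,14] |-10|>|8| out[9]=100 → l++
[6,14] |-9|>|8| out[8]=81 → l++
[7,14] |-8|<=|8| out[7]=64 → r--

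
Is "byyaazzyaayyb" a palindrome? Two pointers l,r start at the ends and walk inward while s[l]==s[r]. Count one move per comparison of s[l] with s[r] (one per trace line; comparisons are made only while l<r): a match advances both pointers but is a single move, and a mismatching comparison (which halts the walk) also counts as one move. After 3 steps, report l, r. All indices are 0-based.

l=0 r=12: 'b'=='b', l++,r--
l=1 r=11: 'y'=='y', l++,r--
l=2 r=10: 'y'=='y', l++,r--

l=3, r=9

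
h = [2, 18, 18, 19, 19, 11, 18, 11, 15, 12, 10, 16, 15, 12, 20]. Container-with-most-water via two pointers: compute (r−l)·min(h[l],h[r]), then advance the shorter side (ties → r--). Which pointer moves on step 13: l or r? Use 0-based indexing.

l

l=0 r=14: min(2,20)*14=28 best=28 *, l++
l=1 r=14: min(18,20)*13=234 best=234 *, l++
l=2 r=14: min(18,20)*12=216 best=234, l++
l=3 r=14: min(19,20)*11=209 best=234, l++
l=4 r=14: min(19,20)*10=190 best=234, l++
l=5 r=14: min(11,20)*9=99 best=234, l++
l=6 r=14: min(18,20)*8=144 best=234, l++
l=7 r=14: min(11,20)*7=77 best=234, l++
l=8 r=14: min(15,20)*6=90 best=234, l++
l=9 r=14: min(12,20)*5=60 best=234, l++
l=10 r=14: min(10,20)*4=40 best=234, l++
l=11 r=14: min(16,20)*3=48 best=234, l++
l=12 r=14: min(15,20)*2=30 best=234, l++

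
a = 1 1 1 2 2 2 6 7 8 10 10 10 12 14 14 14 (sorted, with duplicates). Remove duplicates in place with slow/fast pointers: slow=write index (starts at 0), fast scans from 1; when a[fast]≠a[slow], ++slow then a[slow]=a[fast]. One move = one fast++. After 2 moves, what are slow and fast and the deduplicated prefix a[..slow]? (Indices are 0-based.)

slow=0 fast=1: a[fast]=1=a[slow] dup, fast++
slow=0 fast=2: a[fast]=1=a[slow] dup, fast++

slow=0, fast=3, prefix=[1]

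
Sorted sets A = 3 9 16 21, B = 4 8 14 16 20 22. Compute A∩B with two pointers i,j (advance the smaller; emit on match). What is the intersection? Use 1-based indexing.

[i=1,j=1] 3<4 → i++
[i=2,j=1] 9>4 → j++
[i=2,j=2] 9>8 → j++
[i=2,j=3] 9<14 → i++
[i=3,j=3] 16>14 → j++
[i=3,j=4] 16==16 emit → i++,j++
[i=4,j=5] 21>20 → j++
[i=4,j=6] 21<22 → i++

intersection = [16]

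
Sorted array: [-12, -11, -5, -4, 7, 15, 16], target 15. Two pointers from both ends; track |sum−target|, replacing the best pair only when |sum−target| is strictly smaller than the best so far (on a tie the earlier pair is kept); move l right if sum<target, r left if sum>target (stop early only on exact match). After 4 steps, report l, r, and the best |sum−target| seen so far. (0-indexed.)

l=0 r=6: -12+16=4 d=11 *, l++
l=1 r=6: -11+16=5 d=10 *, l++
l=2 r=6: -5+16=11 d=4 *, l++
l=3 r=6: -4+16=12 d=3 *, l++

l=4, r=6, best |Δ|=3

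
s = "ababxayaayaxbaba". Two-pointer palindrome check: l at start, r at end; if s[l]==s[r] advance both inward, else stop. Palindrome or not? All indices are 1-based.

l=1 r=16: 'a'=='a', l++,r--
l=2 r=15: 'b'=='b', l++,r--
l=3 r=14: 'a'=='a', l++,r--
l=4 r=13: 'b'=='b', l++,r--
l=5 r=12: 'x'=='x', l++,r--
l=6 r=11: 'a'=='a', l++,r--
l=7 r=10: 'y'=='y', l++,r--
l=8 r=9: 'a'=='a', l++,r--

palindrome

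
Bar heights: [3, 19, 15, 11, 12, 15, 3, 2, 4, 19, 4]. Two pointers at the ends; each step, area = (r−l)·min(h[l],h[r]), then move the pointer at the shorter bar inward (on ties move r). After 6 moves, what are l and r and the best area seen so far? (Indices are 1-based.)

[1,11] min(3,4)*10=30 best=30 * → l++
[2,11] min(19,4)*9=36 best=36 * → r--
[2,10] min(19,19)*8=152 best=152 * → r--
[2,9] min(19,4)*7=28 best=152 → r--
[2,8] min(19,2)*6=12 best=152 → r--
[2,7] min(19,3)*5=15 best=152 → r--

l=2, r=6, best area=152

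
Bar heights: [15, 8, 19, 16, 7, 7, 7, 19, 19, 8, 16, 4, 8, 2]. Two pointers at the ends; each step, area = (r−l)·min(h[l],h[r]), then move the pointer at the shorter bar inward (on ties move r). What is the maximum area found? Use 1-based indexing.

l=1 r=14: min(15,2)*13=26 best=26 *, r--
l=1 r=13: min(15,8)*12=96 best=96 *, r--
l=1 r=12: min(15,4)*11=44 best=96, r--
l=1 r=11: min(15,16)*10=150 best=150 *, l++
l=2 r=11: min(8,16)*9=72 best=150, l++
l=3 r=11: min(19,16)*8=128 best=150, r--
l=3 r=10: min(19,8)*7=56 best=150, r--
l=3 r=9: min(19,19)*6=114 best=150, r--
l=3 r=8: min(19,19)*5=95 best=150, r--
l=3 r=7: min(19,7)*4=28 best=150, r--
l=3 r=6: min(19,7)*3=21 best=150, r--
l=3 r=5: min(19,7)*2=14 best=150, r--
l=3 r=4: min(19,16)*1=16 best=150, r--

max area = 150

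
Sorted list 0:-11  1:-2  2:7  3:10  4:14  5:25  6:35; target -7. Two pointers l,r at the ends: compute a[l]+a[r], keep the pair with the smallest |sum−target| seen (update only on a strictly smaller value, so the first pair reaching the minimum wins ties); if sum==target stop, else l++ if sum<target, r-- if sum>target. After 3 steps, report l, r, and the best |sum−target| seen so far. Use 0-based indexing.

l=0, r=3, best |Δ|=10

l=0 r=6: -11+35=24 d=31 *, r--
l=0 r=5: -11+25=14 d=21 *, r--
l=0 r=4: -11+14=3 d=10 *, r--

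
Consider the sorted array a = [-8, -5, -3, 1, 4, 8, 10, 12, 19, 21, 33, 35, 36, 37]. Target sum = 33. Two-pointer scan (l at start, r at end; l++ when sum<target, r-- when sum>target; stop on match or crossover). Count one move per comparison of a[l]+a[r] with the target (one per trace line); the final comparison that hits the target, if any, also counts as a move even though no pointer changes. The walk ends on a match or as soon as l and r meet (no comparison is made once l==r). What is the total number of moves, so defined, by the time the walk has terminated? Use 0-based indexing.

l=0 r=13: -8+37=29 <33, l++
l=1 r=13: -5+37=32 <33, l++
l=2 r=13: -3+37=34 >33, r--
l=2 r=12: -3+36=33, found

4 moves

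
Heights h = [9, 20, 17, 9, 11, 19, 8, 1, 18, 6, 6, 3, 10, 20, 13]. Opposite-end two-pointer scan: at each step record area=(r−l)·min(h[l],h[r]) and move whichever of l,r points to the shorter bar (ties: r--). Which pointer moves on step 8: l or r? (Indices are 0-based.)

l=0 r=14: min(9,13)*14=126 best=126 *, l++
l=1 r=14: min(20,13)*13=169 best=169 *, r--
l=1 r=13: min(20,20)*12=240 best=240 *, r--
l=1 r=12: min(20,10)*11=110 best=240, r--
l=1 r=11: min(20,3)*10=30 best=240, r--
l=1 r=10: min(20,6)*9=54 best=240, r--
l=1 r=9: min(20,6)*8=48 best=240, r--
l=1 r=8: min(20,18)*7=126 best=240, r--

r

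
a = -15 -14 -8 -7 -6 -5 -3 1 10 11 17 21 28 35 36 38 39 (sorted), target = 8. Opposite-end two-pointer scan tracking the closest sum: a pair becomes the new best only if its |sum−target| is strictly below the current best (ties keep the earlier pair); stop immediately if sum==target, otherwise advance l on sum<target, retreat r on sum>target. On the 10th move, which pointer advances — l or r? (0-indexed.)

[0,16] -15+39=24 d=16 * → r--
[0,15] -15+38=23 d=15 * → r--
[0,14] -15+36=21 d=13 * → r--
[0,13] -15+35=20 d=12 * → r--
[0,12] -15+28=13 d=5 * → r--
[0,11] -15+21=6 d=2 * → l++
[1,11] -14+21=7 d=1 * → l++
[2,11] -8+21=13 d=5 → r--
[2,10] -8+17=9 d=1 → r--
[2,9] -8+11=3 d=5 → l++

l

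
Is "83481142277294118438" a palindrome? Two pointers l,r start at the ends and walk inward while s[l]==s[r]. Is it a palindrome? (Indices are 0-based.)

not a palindrome (mismatch at 7,12)

l=0 r=19: '8'=='8', l++,r--
l=1 r=18: '3'=='3', l++,r--
l=2 r=17: '4'=='4', l++,r--
l=3 r=16: '8'=='8', l++,r--
l=4 r=15: '1'=='1', l++,r--
l=5 r=14: '1'=='1', l++,r--
l=6 r=13: '4'=='4', l++,r--
l=7 r=12: '2'!='9', stop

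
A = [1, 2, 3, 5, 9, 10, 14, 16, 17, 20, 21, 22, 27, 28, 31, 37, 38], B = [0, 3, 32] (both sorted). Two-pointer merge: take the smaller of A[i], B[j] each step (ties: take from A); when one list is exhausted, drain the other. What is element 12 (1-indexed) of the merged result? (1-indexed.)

merged[12] = 20

[i=1,j=1] A[i]=1>B[j]=0 take 0 → j++
[i=1,j=2] A[i]=1<=B[j]=3 take 1 → i++
[i=2,j=2] A[i]=2<=B[j]=3 take 2 → i++
[i=3,j=2] A[i]=3<=B[j]=3 take 3 → i++
[i=4,j=2] A[i]=5>B[j]=3 take 3 → j++
[i=4,j=3] A[i]=5<=B[j]=32 take 5 → i++
[i=5,j=3] A[i]=9<=B[j]=32 take 9 → i++
[i=6,j=3] A[i]=10<=B[j]=32 take 10 → i++
[i=7,j=3] A[i]=14<=B[j]=32 take 14 → i++
[i=8,j=3] A[i]=16<=B[j]=32 take 16 → i++
[i=9,j=3] A[i]=17<=B[j]=32 take 17 → i++
[i=10,j=3] A[i]=20<=B[j]=32 take 20 → i++
[i=11,j=3] A[i]=21<=B[j]=32 take 21 → i++
[i=12,j=3] A[i]=22<=B[j]=32 take 22 → i++
[i=13,j=3] A[i]=27<=B[j]=32 take 27 → i++
[i=14,j=3] A[i]=28<=B[j]=32 take 28 → i++
[i=15,j=3] A[i]=31<=B[j]=32 take 31 → i++
[i=16,j=3] A[i]=37>B[j]=32 take 32 → j++
[i=16,j=4] B done, take A[i]=37 → i++
[i=17,j=4] B done, take A[i]=38 → i++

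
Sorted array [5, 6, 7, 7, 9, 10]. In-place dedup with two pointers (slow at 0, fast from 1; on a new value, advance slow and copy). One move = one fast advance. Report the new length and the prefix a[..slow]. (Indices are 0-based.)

slow=0 fast=1: a[fast]=6≠a[slow]=5 write a[1]=6, slow++,fast++
slow=1 fast=2: a[fast]=7≠a[slow]=6 write a[2]=7, slow++,fast++
slow=2 fast=3: a[fast]=7=a[slow] dup, fast++
slow=2 fast=4: a[fast]=9≠a[slow]=7 write a[3]=9, slow++,fast++
slow=3 fast=5: a[fast]=10≠a[slow]=9 write a[4]=10, slow++,fast++

length 5; prefix = [5, 6, 7, 9, 10]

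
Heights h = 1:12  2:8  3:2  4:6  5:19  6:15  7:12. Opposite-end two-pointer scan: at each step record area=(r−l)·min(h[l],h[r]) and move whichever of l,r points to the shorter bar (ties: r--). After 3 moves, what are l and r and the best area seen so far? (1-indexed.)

l=3, r=6, best area=72

l=1 r=7: min(12,12)*6=72 best=72 *, r--
l=1 r=6: min(12,15)*5=60 best=72, l++
l=2 r=6: min(8,15)*4=32 best=72, l++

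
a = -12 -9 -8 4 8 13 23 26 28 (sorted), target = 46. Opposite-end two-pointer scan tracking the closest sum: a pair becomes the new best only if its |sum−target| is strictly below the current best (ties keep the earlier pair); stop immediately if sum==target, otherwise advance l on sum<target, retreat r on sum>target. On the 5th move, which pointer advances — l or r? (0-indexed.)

l=0 r=8: -12+28=16 d=30 *, l++
l=1 r=8: -9+28=19 d=27 *, l++
l=2 r=8: -8+28=20 d=26 *, l++
l=3 r=8: 4+28=32 d=14 *, l++
l=4 r=8: 8+28=36 d=10 *, l++

l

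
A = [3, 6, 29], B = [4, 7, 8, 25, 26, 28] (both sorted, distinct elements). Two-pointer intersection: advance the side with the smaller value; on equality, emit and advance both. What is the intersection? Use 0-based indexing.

[i=0,j=0] 3<4 → i++
[i=1,j=0] 6>4 → j++
[i=1,j=1] 6<7 → i++
[i=2,j=1] 29>7 → j++
[i=2,j=2] 29>8 → j++
[i=2,j=3] 29>25 → j++
[i=2,j=4] 29>26 → j++
[i=2,j=5] 29>28 → j++

intersection = []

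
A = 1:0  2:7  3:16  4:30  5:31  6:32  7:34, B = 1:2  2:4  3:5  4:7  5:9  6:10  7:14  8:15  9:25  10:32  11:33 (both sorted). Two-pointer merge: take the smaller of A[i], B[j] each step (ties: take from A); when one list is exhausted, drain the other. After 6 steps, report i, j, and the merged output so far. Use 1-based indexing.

i=1 j=1: A[i]=0<=B[j]=2 take 0, i++
i=2 j=1: A[i]=7>B[j]=2 take 2, j++
i=2 j=2: A[i]=7>B[j]=4 take 4, j++
i=2 j=3: A[i]=7>B[j]=5 take 5, j++
i=2 j=4: A[i]=7<=B[j]=7 take 7, i++
i=3 j=4: A[i]=16>B[j]=7 take 7, j++

i=3, j=5, merged so far=[0, 2, 4, 5, 7, 7]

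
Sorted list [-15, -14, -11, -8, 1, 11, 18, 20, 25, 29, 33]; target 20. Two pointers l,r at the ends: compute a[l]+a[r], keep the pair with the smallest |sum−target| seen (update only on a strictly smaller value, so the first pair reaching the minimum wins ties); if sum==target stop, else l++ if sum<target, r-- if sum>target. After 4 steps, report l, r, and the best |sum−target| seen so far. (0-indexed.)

l=3, r=9, best |Δ|=1

l=0 r=10: -15+33=18 d=2 *, l++
l=1 r=10: -14+33=19 d=1 *, l++
l=2 r=10: -11+33=22 d=2, r--
l=2 r=9: -11+29=18 d=2, l++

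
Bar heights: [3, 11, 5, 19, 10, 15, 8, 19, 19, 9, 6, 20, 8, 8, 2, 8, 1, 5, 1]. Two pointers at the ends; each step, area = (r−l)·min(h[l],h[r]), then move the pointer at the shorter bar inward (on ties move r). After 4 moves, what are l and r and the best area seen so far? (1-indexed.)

[1,19] min(3,1)*18=18 best=18 * → r--
[1,18] min(3,5)*17=51 best=51 * → l++
[2,18] min(11,5)*16=80 best=80 * → r--
[2,17] min(11,1)*15=15 best=80 → r--

l=2, r=16, best area=80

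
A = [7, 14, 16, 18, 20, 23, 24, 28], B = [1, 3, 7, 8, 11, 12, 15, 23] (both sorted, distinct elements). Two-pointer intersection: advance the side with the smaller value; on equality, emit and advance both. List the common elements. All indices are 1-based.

intersection = [7, 23]

i=1 j=1: 7>1, j++
i=1 j=2: 7>3, j++
i=1 j=3: 7==7 emit, i++,j++
i=2 j=4: 14>8, j++
i=2 j=5: 14>11, j++
i=2 j=6: 14>12, j++
i=2 j=7: 14<15, i++
i=3 j=7: 16>15, j++
i=3 j=8: 16<23, i++
i=4 j=8: 18<23, i++
i=5 j=8: 20<23, i++
i=6 j=8: 23==23 emit, i++,j++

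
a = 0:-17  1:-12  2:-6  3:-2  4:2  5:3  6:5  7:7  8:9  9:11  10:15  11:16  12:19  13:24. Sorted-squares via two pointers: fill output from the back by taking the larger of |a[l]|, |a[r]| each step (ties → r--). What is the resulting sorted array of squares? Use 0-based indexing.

[4, 4, 9, 25, 36, 49, 81, 121, 144, 225, 256, 289, 361, 576]

[0,13] |-17|<=|24| out[13]=576 → r--
[0,12] |-17|<=|19| out[12]=361 → r--
[0,11] |-17|>|16| out[11]=289 → l++
[1,11] |-12|<=|16| out[10]=256 → r--
[1,10] |-12|<=|15| out[9]=225 → r--
[1,9] |-12|>|11| out[8]=144 → l++
[2,9] |-6|<=|11| out[7]=121 → r--
[2,8] |-6|<=|9| out[6]=81 → r--
[2,7] |-6|<=|7| out[5]=49 → r--
[2,6] |-6|>|5| out[4]=36 → l++
[3,6] |-2|<=|5| out[3]=25 → r--
[3,5] |-2|<=|3| out[2]=9 → r--
[3,4] |-2|<=|2| out[1]=4 → r--
[3,3] |-2|<=|-2| out[0]=4 → r--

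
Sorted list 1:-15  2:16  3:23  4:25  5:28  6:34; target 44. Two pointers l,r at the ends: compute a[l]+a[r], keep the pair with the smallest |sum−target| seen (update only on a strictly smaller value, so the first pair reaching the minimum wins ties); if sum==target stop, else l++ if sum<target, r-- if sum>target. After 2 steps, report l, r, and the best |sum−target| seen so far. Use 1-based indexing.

[1,6] -15+34=19 d=25 * → l++
[2,6] 16+34=50 d=6 * → r--

l=2, r=5, best |Δ|=6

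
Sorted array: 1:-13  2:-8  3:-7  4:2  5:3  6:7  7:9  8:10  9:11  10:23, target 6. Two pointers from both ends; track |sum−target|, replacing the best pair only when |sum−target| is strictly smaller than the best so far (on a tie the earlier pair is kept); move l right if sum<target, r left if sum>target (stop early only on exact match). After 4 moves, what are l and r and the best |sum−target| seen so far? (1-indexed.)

[1,10] -13+23=10 d=4 * → r--
[1,9] -13+11=-2 d=8 → l++
[2,9] -8+11=3 d=3 * → l++
[3,9] -7+11=4 d=2 * → l++

l=4, r=9, best |Δ|=2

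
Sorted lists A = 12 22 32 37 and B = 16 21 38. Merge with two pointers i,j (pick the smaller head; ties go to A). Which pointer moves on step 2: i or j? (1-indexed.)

i=1 j=1: A[i]=12<=B[j]=16 take 12, i++
i=2 j=1: A[i]=22>B[j]=16 take 16, j++

j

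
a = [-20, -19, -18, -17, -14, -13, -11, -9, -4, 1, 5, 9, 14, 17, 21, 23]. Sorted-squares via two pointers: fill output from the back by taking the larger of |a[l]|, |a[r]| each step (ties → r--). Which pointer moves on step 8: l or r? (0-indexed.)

r

l=0 r=15: |-20|<=|23| out[15]=529, r--
l=0 r=14: |-20|<=|21| out[14]=441, r--
l=0 r=13: |-20|>|17| out[13]=400, l++
l=1 r=13: |-19|>|17| out[12]=361, l++
l=2 r=13: |-18|>|17| out[11]=324, l++
l=3 r=13: |-17|<=|17| out[10]=289, r--
l=3 r=12: |-17|>|14| out[9]=289, l++
l=4 r=12: |-14|<=|14| out[8]=196, r--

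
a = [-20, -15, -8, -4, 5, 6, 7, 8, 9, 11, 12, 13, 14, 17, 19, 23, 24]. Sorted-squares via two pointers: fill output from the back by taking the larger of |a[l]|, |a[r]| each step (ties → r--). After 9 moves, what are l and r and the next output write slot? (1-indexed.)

[1,17] |-20|<=|24| out[17]=576 → r--
[1,16] |-20|<=|23| out[16]=529 → r--
[1,15] |-20|>|19| out[15]=400 → l++
[2,15] |-15|<=|19| out[14]=361 → r--
[2,14] |-15|<=|17| out[13]=289 → r--
[2,13] |-15|>|14| out[12]=225 → l++
[3,13] |-8|<=|14| out[11]=196 → r--
[3,12] |-8|<=|13| out[10]=169 → r--
[3,11] |-8|<=|12| out[9]=144 → r--

l=3, r=10, next write slot=8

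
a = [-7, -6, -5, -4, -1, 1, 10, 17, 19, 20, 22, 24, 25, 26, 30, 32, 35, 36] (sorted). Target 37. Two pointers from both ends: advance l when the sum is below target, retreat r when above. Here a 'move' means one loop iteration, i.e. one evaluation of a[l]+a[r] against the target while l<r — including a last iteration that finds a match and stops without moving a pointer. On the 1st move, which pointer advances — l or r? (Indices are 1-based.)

l

[1,18] -7+36=29 <37 → l++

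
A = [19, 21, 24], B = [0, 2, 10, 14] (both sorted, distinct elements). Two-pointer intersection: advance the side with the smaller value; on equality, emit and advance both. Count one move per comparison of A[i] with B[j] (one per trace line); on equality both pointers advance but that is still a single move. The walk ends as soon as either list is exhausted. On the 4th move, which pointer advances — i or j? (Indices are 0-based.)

j

i=0 j=0: 19>0, j++
i=0 j=1: 19>2, j++
i=0 j=2: 19>10, j++
i=0 j=3: 19>14, j++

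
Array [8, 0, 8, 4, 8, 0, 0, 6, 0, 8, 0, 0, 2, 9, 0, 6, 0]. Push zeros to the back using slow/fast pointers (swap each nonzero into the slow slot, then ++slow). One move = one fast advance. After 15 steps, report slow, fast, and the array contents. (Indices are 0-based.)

slow=8, fast=15, a=[8, 8, 4, 8, 6, 8, 2, 9, 0, 0, 0, 0, 0, 0, 0, 6, 0]

(s=0,f=0) a[fast]=8≠0 swap→a[0]=8 → slow++,fast++
(s=1,f=1) a[fast]=0 → fast++
(s=1,f=2) a[fast]=8≠0 swap→a[1]=8 → slow++,fast++
(s=2,f=3) a[fast]=4≠0 swap→a[2]=4 → slow++,fast++
(s=3,f=4) a[fast]=8≠0 swap→a[3]=8 → slow++,fast++
(s=4,f=5) a[fast]=0 → fast++
(s=4,f=6) a[fast]=0 → fast++
(s=4,f=7) a[fast]=6≠0 swap→a[4]=6 → slow++,fast++
(s=5,f=8) a[fast]=0 → fast++
(s=5,f=9) a[fast]=8≠0 swap→a[5]=8 → slow++,fast++
(s=6,f=10) a[fast]=0 → fast++
(s=6,f=11) a[fast]=0 → fast++
(s=6,f=12) a[fast]=2≠0 swap→a[6]=2 → slow++,fast++
(s=7,f=13) a[fast]=9≠0 swap→a[7]=9 → slow++,fast++
(s=8,f=14) a[fast]=0 → fast++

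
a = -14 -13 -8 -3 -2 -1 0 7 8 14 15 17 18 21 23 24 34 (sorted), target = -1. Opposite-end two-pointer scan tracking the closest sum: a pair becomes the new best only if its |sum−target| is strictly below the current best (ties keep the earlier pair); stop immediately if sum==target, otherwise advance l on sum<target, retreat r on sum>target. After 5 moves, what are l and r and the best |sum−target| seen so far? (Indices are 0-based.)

[0,16] -14+34=20 d=21 * → r--
[0,15] -14+24=10 d=11 * → r--
[0,14] -14+23=9 d=10 * → r--
[0,13] -14+21=7 d=8 * → r--
[0,12] -14+18=4 d=5 * → r--

l=0, r=11, best |Δ|=5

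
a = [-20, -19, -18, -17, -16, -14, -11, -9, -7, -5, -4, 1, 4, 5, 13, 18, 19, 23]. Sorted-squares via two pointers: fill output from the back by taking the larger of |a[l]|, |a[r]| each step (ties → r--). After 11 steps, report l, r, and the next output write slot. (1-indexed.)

l=8, r=14, next write slot=7

[1,18] |-20|<=|23| out[18]=529 → r--
[1,17] |-20|>|19| out[17]=400 → l++
[2,17] |-19|<=|19| out[16]=361 → r--
[2,16] |-19|>|18| out[15]=361 → l++
[3,16] |-18|<=|18| out[14]=324 → r--
[3,15] |-18|>|13| out[13]=324 → l++
[4,15] |-17|>|13| out[12]=289 → l++
[5,15] |-16|>|13| out[11]=256 → l++
[6,15] |-14|>|13| out[10]=196 → l++
[7,15] |-11|<=|13| out[9]=169 → r--
[7,14] |-11|>|5| out[8]=121 → l++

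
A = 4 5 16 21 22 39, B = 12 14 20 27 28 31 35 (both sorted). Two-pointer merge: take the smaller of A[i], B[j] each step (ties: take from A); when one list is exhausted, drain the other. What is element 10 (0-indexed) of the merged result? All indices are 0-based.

i=0 j=0: A[i]=4<=B[j]=12 take 4, i++
i=1 j=0: A[i]=5<=B[j]=12 take 5, i++
i=2 j=0: A[i]=16>B[j]=12 take 12, j++
i=2 j=1: A[i]=16>B[j]=14 take 14, j++
i=2 j=2: A[i]=16<=B[j]=20 take 16, i++
i=3 j=2: A[i]=21>B[j]=20 take 20, j++
i=3 j=3: A[i]=21<=B[j]=27 take 21, i++
i=4 j=3: A[i]=22<=B[j]=27 take 22, i++
i=5 j=3: A[i]=39>B[j]=27 take 27, j++
i=5 j=4: A[i]=39>B[j]=28 take 28, j++
i=5 j=5: A[i]=39>B[j]=31 take 31, j++
i=5 j=6: A[i]=39>B[j]=35 take 35, j++
i=5 j=7: B done, take A[i]=39, i++

merged[10] = 31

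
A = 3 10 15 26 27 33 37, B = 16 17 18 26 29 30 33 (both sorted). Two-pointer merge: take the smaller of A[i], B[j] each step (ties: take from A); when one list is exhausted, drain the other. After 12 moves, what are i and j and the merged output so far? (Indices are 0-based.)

[i=0,j=0] A[i]=3<=B[j]=16 take 3 → i++
[i=1,j=0] A[i]=10<=B[j]=16 take 10 → i++
[i=2,j=0] A[i]=15<=B[j]=16 take 15 → i++
[i=3,j=0] A[i]=26>B[j]=16 take 16 → j++
[i=3,j=1] A[i]=26>B[j]=17 take 17 → j++
[i=3,j=2] A[i]=26>B[j]=18 take 18 → j++
[i=3,j=3] A[i]=26<=B[j]=26 take 26 → i++
[i=4,j=3] A[i]=27>B[j]=26 take 26 → j++
[i=4,j=4] A[i]=27<=B[j]=29 take 27 → i++
[i=5,j=4] A[i]=33>B[j]=29 take 29 → j++
[i=5,j=5] A[i]=33>B[j]=30 take 30 → j++
[i=5,j=6] A[i]=33<=B[j]=33 take 33 → i++

i=6, j=6, merged so far=[3, 10, 15, 16, 17, 18, 26, 26, 27, 29, 30, 33]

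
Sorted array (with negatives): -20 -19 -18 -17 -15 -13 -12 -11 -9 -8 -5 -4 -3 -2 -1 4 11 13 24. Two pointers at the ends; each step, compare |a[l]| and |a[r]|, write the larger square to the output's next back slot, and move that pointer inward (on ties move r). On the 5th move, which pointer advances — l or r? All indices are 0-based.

l

l=0 r=18: |-20|<=|24| out[18]=576, r--
l=0 r=17: |-20|>|13| out[17]=400, l++
l=1 r=17: |-19|>|13| out[16]=361, l++
l=2 r=17: |-18|>|13| out[15]=324, l++
l=3 r=17: |-17|>|13| out[14]=289, l++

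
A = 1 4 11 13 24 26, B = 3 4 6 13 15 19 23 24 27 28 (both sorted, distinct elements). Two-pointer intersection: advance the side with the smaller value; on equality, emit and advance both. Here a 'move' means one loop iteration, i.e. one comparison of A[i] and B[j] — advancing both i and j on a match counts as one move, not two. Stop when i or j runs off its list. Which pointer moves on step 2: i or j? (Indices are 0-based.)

j

[i=0,j=0] 1<3 → i++
[i=1,j=0] 4>3 → j++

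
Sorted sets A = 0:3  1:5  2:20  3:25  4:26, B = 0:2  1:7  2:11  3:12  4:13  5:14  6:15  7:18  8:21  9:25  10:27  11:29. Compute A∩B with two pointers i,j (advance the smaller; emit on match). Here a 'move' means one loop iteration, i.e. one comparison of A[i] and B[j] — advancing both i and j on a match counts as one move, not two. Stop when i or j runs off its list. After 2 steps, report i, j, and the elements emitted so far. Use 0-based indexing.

i=1, j=1, emitted=[]

i=0 j=0: 3>2, j++
i=0 j=1: 3<7, i++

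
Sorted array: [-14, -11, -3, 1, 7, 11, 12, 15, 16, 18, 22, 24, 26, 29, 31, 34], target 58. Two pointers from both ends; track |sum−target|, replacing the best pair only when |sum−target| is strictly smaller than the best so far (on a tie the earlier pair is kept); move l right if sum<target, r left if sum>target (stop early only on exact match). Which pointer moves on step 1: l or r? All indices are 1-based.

l

[1,16] -14+34=20 d=38 * → l++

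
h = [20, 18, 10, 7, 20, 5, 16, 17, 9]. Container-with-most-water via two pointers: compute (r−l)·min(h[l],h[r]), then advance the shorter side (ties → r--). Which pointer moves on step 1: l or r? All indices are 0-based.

[0,8] min(20,9)*8=72 best=72 * → r--

r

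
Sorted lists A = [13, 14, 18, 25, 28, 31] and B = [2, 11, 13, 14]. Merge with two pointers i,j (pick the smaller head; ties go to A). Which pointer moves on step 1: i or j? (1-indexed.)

i=1 j=1: A[i]=13>B[j]=2 take 2, j++

j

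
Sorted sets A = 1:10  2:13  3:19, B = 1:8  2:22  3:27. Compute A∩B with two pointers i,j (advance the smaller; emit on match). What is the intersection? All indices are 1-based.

[i=1,j=1] 10>8 → j++
[i=1,j=2] 10<22 → i++
[i=2,j=2] 13<22 → i++
[i=3,j=2] 19<22 → i++

intersection = []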